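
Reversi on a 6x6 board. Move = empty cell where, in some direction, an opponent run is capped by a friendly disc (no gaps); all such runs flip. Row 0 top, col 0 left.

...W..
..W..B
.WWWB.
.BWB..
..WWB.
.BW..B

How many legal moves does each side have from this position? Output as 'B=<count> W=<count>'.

-- B to move --
(0,1): no bracket -> illegal
(0,2): no bracket -> illegal
(0,4): no bracket -> illegal
(1,0): no bracket -> illegal
(1,1): flips 2 -> legal
(1,3): flips 2 -> legal
(1,4): no bracket -> illegal
(2,0): flips 3 -> legal
(3,0): no bracket -> illegal
(3,4): no bracket -> illegal
(4,1): flips 2 -> legal
(5,3): flips 3 -> legal
(5,4): no bracket -> illegal
B mobility = 5
-- W to move --
(0,4): no bracket -> illegal
(0,5): no bracket -> illegal
(1,3): no bracket -> illegal
(1,4): no bracket -> illegal
(2,0): flips 1 -> legal
(2,5): flips 1 -> legal
(3,0): flips 1 -> legal
(3,4): flips 1 -> legal
(3,5): no bracket -> illegal
(4,0): flips 1 -> legal
(4,1): flips 1 -> legal
(4,5): flips 1 -> legal
(5,0): flips 1 -> legal
(5,3): no bracket -> illegal
(5,4): no bracket -> illegal
W mobility = 8

Answer: B=5 W=8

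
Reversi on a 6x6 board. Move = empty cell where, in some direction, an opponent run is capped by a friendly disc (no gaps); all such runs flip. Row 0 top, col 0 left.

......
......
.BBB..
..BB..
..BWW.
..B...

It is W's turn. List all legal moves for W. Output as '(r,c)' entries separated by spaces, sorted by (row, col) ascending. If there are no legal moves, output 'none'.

Answer: (1,0) (1,1) (1,3) (4,1)

Derivation:
(1,0): flips 2 -> legal
(1,1): flips 2 -> legal
(1,2): no bracket -> illegal
(1,3): flips 2 -> legal
(1,4): no bracket -> illegal
(2,0): no bracket -> illegal
(2,4): no bracket -> illegal
(3,0): no bracket -> illegal
(3,1): no bracket -> illegal
(3,4): no bracket -> illegal
(4,1): flips 1 -> legal
(5,1): no bracket -> illegal
(5,3): no bracket -> illegal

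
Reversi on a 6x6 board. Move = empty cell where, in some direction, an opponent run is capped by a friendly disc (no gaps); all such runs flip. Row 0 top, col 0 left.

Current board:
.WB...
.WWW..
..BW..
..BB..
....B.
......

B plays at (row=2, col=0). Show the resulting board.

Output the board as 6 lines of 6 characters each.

Answer: .WB...
.BWW..
B.BW..
..BB..
....B.
......

Derivation:
Place B at (2,0); scan 8 dirs for brackets.
Dir NW: edge -> no flip
Dir N: first cell '.' (not opp) -> no flip
Dir NE: opp run (1,1) capped by B -> flip
Dir W: edge -> no flip
Dir E: first cell '.' (not opp) -> no flip
Dir SW: edge -> no flip
Dir S: first cell '.' (not opp) -> no flip
Dir SE: first cell '.' (not opp) -> no flip
All flips: (1,1)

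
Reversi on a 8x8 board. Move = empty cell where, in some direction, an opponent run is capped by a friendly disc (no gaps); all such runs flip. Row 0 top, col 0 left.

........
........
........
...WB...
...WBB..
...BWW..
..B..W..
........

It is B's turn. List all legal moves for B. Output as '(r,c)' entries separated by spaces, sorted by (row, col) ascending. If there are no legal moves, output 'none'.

(2,2): flips 1 -> legal
(2,3): flips 2 -> legal
(2,4): no bracket -> illegal
(3,2): flips 1 -> legal
(4,2): flips 1 -> legal
(4,6): no bracket -> illegal
(5,2): flips 1 -> legal
(5,6): flips 2 -> legal
(6,3): flips 1 -> legal
(6,4): flips 1 -> legal
(6,6): flips 1 -> legal
(7,4): no bracket -> illegal
(7,5): flips 2 -> legal
(7,6): no bracket -> illegal

Answer: (2,2) (2,3) (3,2) (4,2) (5,2) (5,6) (6,3) (6,4) (6,6) (7,5)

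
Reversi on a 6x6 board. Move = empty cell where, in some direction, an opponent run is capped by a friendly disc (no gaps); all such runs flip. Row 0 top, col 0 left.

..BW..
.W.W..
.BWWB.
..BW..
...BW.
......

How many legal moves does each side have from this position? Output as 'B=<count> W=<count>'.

-- B to move --
(0,0): no bracket -> illegal
(0,1): flips 1 -> legal
(0,4): flips 1 -> legal
(1,0): no bracket -> illegal
(1,2): flips 1 -> legal
(1,4): flips 1 -> legal
(2,0): flips 1 -> legal
(3,1): no bracket -> illegal
(3,4): flips 1 -> legal
(3,5): no bracket -> illegal
(4,2): flips 1 -> legal
(4,5): flips 1 -> legal
(5,3): no bracket -> illegal
(5,4): no bracket -> illegal
(5,5): no bracket -> illegal
B mobility = 8
-- W to move --
(0,1): flips 1 -> legal
(1,0): no bracket -> illegal
(1,2): no bracket -> illegal
(1,4): no bracket -> illegal
(1,5): flips 1 -> legal
(2,0): flips 1 -> legal
(2,5): flips 1 -> legal
(3,0): no bracket -> illegal
(3,1): flips 2 -> legal
(3,4): no bracket -> illegal
(3,5): flips 1 -> legal
(4,1): flips 1 -> legal
(4,2): flips 2 -> legal
(5,2): no bracket -> illegal
(5,3): flips 1 -> legal
(5,4): no bracket -> illegal
W mobility = 9

Answer: B=8 W=9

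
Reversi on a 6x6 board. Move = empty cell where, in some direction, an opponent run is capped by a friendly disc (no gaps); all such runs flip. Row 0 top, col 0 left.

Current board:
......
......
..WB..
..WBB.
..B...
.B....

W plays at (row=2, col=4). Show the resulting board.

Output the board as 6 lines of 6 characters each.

Place W at (2,4); scan 8 dirs for brackets.
Dir NW: first cell '.' (not opp) -> no flip
Dir N: first cell '.' (not opp) -> no flip
Dir NE: first cell '.' (not opp) -> no flip
Dir W: opp run (2,3) capped by W -> flip
Dir E: first cell '.' (not opp) -> no flip
Dir SW: opp run (3,3) (4,2) (5,1), next=edge -> no flip
Dir S: opp run (3,4), next='.' -> no flip
Dir SE: first cell '.' (not opp) -> no flip
All flips: (2,3)

Answer: ......
......
..WWW.
..WBB.
..B...
.B....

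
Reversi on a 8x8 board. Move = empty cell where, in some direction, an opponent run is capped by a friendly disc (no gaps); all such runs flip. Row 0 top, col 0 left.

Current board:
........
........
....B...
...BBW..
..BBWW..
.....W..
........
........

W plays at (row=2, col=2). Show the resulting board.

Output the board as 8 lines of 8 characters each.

Answer: ........
........
..W.B...
...WBW..
..BBWW..
.....W..
........
........

Derivation:
Place W at (2,2); scan 8 dirs for brackets.
Dir NW: first cell '.' (not opp) -> no flip
Dir N: first cell '.' (not opp) -> no flip
Dir NE: first cell '.' (not opp) -> no flip
Dir W: first cell '.' (not opp) -> no flip
Dir E: first cell '.' (not opp) -> no flip
Dir SW: first cell '.' (not opp) -> no flip
Dir S: first cell '.' (not opp) -> no flip
Dir SE: opp run (3,3) capped by W -> flip
All flips: (3,3)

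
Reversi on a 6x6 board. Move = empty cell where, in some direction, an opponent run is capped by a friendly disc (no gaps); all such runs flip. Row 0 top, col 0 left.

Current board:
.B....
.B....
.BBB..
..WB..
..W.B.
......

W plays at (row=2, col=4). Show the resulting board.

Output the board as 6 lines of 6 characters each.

Place W at (2,4); scan 8 dirs for brackets.
Dir NW: first cell '.' (not opp) -> no flip
Dir N: first cell '.' (not opp) -> no flip
Dir NE: first cell '.' (not opp) -> no flip
Dir W: opp run (2,3) (2,2) (2,1), next='.' -> no flip
Dir E: first cell '.' (not opp) -> no flip
Dir SW: opp run (3,3) capped by W -> flip
Dir S: first cell '.' (not opp) -> no flip
Dir SE: first cell '.' (not opp) -> no flip
All flips: (3,3)

Answer: .B....
.B....
.BBBW.
..WW..
..W.B.
......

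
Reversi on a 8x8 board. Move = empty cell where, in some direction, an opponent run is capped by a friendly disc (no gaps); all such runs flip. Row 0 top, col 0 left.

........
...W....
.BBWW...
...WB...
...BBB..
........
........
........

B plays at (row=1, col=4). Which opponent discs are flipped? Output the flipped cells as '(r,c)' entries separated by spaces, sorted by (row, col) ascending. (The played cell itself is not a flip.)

Dir NW: first cell '.' (not opp) -> no flip
Dir N: first cell '.' (not opp) -> no flip
Dir NE: first cell '.' (not opp) -> no flip
Dir W: opp run (1,3), next='.' -> no flip
Dir E: first cell '.' (not opp) -> no flip
Dir SW: opp run (2,3), next='.' -> no flip
Dir S: opp run (2,4) capped by B -> flip
Dir SE: first cell '.' (not opp) -> no flip

Answer: (2,4)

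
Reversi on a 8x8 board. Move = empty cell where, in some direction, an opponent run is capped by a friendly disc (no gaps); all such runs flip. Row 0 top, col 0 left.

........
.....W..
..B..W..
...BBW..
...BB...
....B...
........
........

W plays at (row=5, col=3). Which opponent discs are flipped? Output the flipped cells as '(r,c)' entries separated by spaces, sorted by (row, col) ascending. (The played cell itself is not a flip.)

Answer: (4,4)

Derivation:
Dir NW: first cell '.' (not opp) -> no flip
Dir N: opp run (4,3) (3,3), next='.' -> no flip
Dir NE: opp run (4,4) capped by W -> flip
Dir W: first cell '.' (not opp) -> no flip
Dir E: opp run (5,4), next='.' -> no flip
Dir SW: first cell '.' (not opp) -> no flip
Dir S: first cell '.' (not opp) -> no flip
Dir SE: first cell '.' (not opp) -> no flip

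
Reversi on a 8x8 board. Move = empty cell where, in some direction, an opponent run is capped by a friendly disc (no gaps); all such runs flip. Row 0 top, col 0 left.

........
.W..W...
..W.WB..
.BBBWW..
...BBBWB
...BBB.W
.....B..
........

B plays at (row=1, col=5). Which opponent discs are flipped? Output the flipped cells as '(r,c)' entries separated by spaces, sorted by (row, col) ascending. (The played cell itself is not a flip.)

Answer: (2,4)

Derivation:
Dir NW: first cell '.' (not opp) -> no flip
Dir N: first cell '.' (not opp) -> no flip
Dir NE: first cell '.' (not opp) -> no flip
Dir W: opp run (1,4), next='.' -> no flip
Dir E: first cell '.' (not opp) -> no flip
Dir SW: opp run (2,4) capped by B -> flip
Dir S: first cell 'B' (not opp) -> no flip
Dir SE: first cell '.' (not opp) -> no flip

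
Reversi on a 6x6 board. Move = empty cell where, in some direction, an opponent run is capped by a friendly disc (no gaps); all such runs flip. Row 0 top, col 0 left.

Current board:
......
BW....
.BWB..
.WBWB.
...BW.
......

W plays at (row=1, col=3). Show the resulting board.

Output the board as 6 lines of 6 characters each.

Answer: ......
BW.W..
.BWW..
.WBWB.
...BW.
......

Derivation:
Place W at (1,3); scan 8 dirs for brackets.
Dir NW: first cell '.' (not opp) -> no flip
Dir N: first cell '.' (not opp) -> no flip
Dir NE: first cell '.' (not opp) -> no flip
Dir W: first cell '.' (not opp) -> no flip
Dir E: first cell '.' (not opp) -> no flip
Dir SW: first cell 'W' (not opp) -> no flip
Dir S: opp run (2,3) capped by W -> flip
Dir SE: first cell '.' (not opp) -> no flip
All flips: (2,3)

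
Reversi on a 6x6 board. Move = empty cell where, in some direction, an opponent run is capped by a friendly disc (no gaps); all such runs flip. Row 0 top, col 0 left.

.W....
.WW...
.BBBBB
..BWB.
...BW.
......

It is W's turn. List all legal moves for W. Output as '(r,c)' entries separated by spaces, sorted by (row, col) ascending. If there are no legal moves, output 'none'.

(1,0): no bracket -> illegal
(1,3): flips 1 -> legal
(1,4): flips 2 -> legal
(1,5): flips 1 -> legal
(2,0): no bracket -> illegal
(3,0): flips 1 -> legal
(3,1): flips 2 -> legal
(3,5): flips 1 -> legal
(4,1): no bracket -> illegal
(4,2): flips 3 -> legal
(4,5): flips 2 -> legal
(5,2): no bracket -> illegal
(5,3): flips 1 -> legal
(5,4): no bracket -> illegal

Answer: (1,3) (1,4) (1,5) (3,0) (3,1) (3,5) (4,2) (4,5) (5,3)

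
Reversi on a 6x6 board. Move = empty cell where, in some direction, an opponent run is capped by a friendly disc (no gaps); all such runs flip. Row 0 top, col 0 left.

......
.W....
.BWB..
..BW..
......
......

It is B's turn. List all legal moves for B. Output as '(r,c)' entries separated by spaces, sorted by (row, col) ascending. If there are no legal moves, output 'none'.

Answer: (0,1) (1,2) (3,4) (4,3)

Derivation:
(0,0): no bracket -> illegal
(0,1): flips 1 -> legal
(0,2): no bracket -> illegal
(1,0): no bracket -> illegal
(1,2): flips 1 -> legal
(1,3): no bracket -> illegal
(2,0): no bracket -> illegal
(2,4): no bracket -> illegal
(3,1): no bracket -> illegal
(3,4): flips 1 -> legal
(4,2): no bracket -> illegal
(4,3): flips 1 -> legal
(4,4): no bracket -> illegal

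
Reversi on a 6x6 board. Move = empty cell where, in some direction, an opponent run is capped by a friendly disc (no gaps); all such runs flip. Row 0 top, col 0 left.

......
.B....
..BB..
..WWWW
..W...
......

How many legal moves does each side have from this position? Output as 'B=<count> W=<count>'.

Answer: B=5 W=4

Derivation:
-- B to move --
(2,1): no bracket -> illegal
(2,4): no bracket -> illegal
(2,5): no bracket -> illegal
(3,1): no bracket -> illegal
(4,1): flips 1 -> legal
(4,3): flips 1 -> legal
(4,4): flips 1 -> legal
(4,5): flips 1 -> legal
(5,1): no bracket -> illegal
(5,2): flips 2 -> legal
(5,3): no bracket -> illegal
B mobility = 5
-- W to move --
(0,0): flips 2 -> legal
(0,1): no bracket -> illegal
(0,2): no bracket -> illegal
(1,0): no bracket -> illegal
(1,2): flips 2 -> legal
(1,3): flips 1 -> legal
(1,4): flips 1 -> legal
(2,0): no bracket -> illegal
(2,1): no bracket -> illegal
(2,4): no bracket -> illegal
(3,1): no bracket -> illegal
W mobility = 4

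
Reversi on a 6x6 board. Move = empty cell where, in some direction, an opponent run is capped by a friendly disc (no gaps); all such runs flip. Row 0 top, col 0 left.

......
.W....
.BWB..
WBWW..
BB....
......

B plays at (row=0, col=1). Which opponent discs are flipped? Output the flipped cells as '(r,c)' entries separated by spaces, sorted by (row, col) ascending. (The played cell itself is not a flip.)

Dir NW: edge -> no flip
Dir N: edge -> no flip
Dir NE: edge -> no flip
Dir W: first cell '.' (not opp) -> no flip
Dir E: first cell '.' (not opp) -> no flip
Dir SW: first cell '.' (not opp) -> no flip
Dir S: opp run (1,1) capped by B -> flip
Dir SE: first cell '.' (not opp) -> no flip

Answer: (1,1)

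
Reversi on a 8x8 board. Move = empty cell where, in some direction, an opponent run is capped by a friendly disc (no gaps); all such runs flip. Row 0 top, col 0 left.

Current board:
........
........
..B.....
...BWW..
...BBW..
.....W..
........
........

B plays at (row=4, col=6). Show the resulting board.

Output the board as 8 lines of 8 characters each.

Place B at (4,6); scan 8 dirs for brackets.
Dir NW: opp run (3,5), next='.' -> no flip
Dir N: first cell '.' (not opp) -> no flip
Dir NE: first cell '.' (not opp) -> no flip
Dir W: opp run (4,5) capped by B -> flip
Dir E: first cell '.' (not opp) -> no flip
Dir SW: opp run (5,5), next='.' -> no flip
Dir S: first cell '.' (not opp) -> no flip
Dir SE: first cell '.' (not opp) -> no flip
All flips: (4,5)

Answer: ........
........
..B.....
...BWW..
...BBBB.
.....W..
........
........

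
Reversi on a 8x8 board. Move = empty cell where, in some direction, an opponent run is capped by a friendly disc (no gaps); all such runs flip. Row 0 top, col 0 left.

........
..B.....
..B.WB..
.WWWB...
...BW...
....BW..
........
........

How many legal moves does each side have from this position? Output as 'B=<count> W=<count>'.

-- B to move --
(1,3): no bracket -> illegal
(1,4): flips 1 -> legal
(1,5): no bracket -> illegal
(2,0): no bracket -> illegal
(2,1): flips 1 -> legal
(2,3): flips 2 -> legal
(3,0): flips 3 -> legal
(3,5): no bracket -> illegal
(4,0): flips 1 -> legal
(4,1): no bracket -> illegal
(4,2): flips 1 -> legal
(4,5): flips 1 -> legal
(4,6): no bracket -> illegal
(5,3): no bracket -> illegal
(5,6): flips 1 -> legal
(6,4): no bracket -> illegal
(6,5): no bracket -> illegal
(6,6): flips 3 -> legal
B mobility = 9
-- W to move --
(0,1): no bracket -> illegal
(0,2): flips 2 -> legal
(0,3): no bracket -> illegal
(1,1): flips 1 -> legal
(1,3): flips 1 -> legal
(1,4): no bracket -> illegal
(1,5): no bracket -> illegal
(1,6): no bracket -> illegal
(2,1): no bracket -> illegal
(2,3): no bracket -> illegal
(2,6): flips 1 -> legal
(3,5): flips 1 -> legal
(3,6): no bracket -> illegal
(4,2): flips 1 -> legal
(4,5): no bracket -> illegal
(5,2): no bracket -> illegal
(5,3): flips 2 -> legal
(6,3): no bracket -> illegal
(6,4): flips 1 -> legal
(6,5): flips 2 -> legal
W mobility = 9

Answer: B=9 W=9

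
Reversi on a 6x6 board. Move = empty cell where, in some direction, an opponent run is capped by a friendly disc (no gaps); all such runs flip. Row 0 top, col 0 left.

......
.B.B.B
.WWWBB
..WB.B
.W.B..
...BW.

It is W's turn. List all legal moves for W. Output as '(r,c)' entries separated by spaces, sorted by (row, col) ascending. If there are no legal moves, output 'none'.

(0,0): flips 1 -> legal
(0,1): flips 1 -> legal
(0,2): no bracket -> illegal
(0,3): flips 1 -> legal
(0,4): flips 1 -> legal
(0,5): no bracket -> illegal
(1,0): no bracket -> illegal
(1,2): no bracket -> illegal
(1,4): no bracket -> illegal
(2,0): no bracket -> illegal
(3,4): flips 1 -> legal
(4,2): no bracket -> illegal
(4,4): flips 1 -> legal
(4,5): no bracket -> illegal
(5,2): flips 1 -> legal

Answer: (0,0) (0,1) (0,3) (0,4) (3,4) (4,4) (5,2)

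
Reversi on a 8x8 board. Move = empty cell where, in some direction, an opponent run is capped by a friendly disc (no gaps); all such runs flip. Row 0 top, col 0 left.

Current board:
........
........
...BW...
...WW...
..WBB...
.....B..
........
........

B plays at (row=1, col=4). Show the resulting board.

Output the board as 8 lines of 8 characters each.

Place B at (1,4); scan 8 dirs for brackets.
Dir NW: first cell '.' (not opp) -> no flip
Dir N: first cell '.' (not opp) -> no flip
Dir NE: first cell '.' (not opp) -> no flip
Dir W: first cell '.' (not opp) -> no flip
Dir E: first cell '.' (not opp) -> no flip
Dir SW: first cell 'B' (not opp) -> no flip
Dir S: opp run (2,4) (3,4) capped by B -> flip
Dir SE: first cell '.' (not opp) -> no flip
All flips: (2,4) (3,4)

Answer: ........
....B...
...BB...
...WB...
..WBB...
.....B..
........
........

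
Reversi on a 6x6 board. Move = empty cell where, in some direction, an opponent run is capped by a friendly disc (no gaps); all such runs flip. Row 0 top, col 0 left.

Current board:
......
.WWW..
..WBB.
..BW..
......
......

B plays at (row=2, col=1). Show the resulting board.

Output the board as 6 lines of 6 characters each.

Place B at (2,1); scan 8 dirs for brackets.
Dir NW: first cell '.' (not opp) -> no flip
Dir N: opp run (1,1), next='.' -> no flip
Dir NE: opp run (1,2), next='.' -> no flip
Dir W: first cell '.' (not opp) -> no flip
Dir E: opp run (2,2) capped by B -> flip
Dir SW: first cell '.' (not opp) -> no flip
Dir S: first cell '.' (not opp) -> no flip
Dir SE: first cell 'B' (not opp) -> no flip
All flips: (2,2)

Answer: ......
.WWW..
.BBBB.
..BW..
......
......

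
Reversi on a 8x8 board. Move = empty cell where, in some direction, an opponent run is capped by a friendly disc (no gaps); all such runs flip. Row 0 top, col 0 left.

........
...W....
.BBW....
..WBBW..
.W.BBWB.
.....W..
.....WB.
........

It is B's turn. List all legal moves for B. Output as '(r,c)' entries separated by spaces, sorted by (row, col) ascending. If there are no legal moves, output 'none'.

(0,2): no bracket -> illegal
(0,3): flips 2 -> legal
(0,4): flips 1 -> legal
(1,2): flips 1 -> legal
(1,4): no bracket -> illegal
(2,4): flips 2 -> legal
(2,5): no bracket -> illegal
(2,6): flips 1 -> legal
(3,0): no bracket -> illegal
(3,1): flips 1 -> legal
(3,6): flips 1 -> legal
(4,0): no bracket -> illegal
(4,2): flips 1 -> legal
(5,0): no bracket -> illegal
(5,1): no bracket -> illegal
(5,2): no bracket -> illegal
(5,4): no bracket -> illegal
(5,6): flips 1 -> legal
(6,4): flips 2 -> legal
(7,4): no bracket -> illegal
(7,5): no bracket -> illegal
(7,6): no bracket -> illegal

Answer: (0,3) (0,4) (1,2) (2,4) (2,6) (3,1) (3,6) (4,2) (5,6) (6,4)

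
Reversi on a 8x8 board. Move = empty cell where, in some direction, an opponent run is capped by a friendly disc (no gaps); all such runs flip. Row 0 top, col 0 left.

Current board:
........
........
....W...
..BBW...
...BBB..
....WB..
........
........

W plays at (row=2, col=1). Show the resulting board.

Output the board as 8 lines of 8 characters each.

Answer: ........
........
.W..W...
..WBW...
...WBB..
....WB..
........
........

Derivation:
Place W at (2,1); scan 8 dirs for brackets.
Dir NW: first cell '.' (not opp) -> no flip
Dir N: first cell '.' (not opp) -> no flip
Dir NE: first cell '.' (not opp) -> no flip
Dir W: first cell '.' (not opp) -> no flip
Dir E: first cell '.' (not opp) -> no flip
Dir SW: first cell '.' (not opp) -> no flip
Dir S: first cell '.' (not opp) -> no flip
Dir SE: opp run (3,2) (4,3) capped by W -> flip
All flips: (3,2) (4,3)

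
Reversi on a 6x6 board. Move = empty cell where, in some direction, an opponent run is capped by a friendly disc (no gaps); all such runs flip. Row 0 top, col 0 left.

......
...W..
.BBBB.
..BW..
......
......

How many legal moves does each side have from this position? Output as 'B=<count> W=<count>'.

-- B to move --
(0,2): flips 1 -> legal
(0,3): flips 1 -> legal
(0,4): flips 1 -> legal
(1,2): no bracket -> illegal
(1,4): no bracket -> illegal
(3,4): flips 1 -> legal
(4,2): flips 1 -> legal
(4,3): flips 1 -> legal
(4,4): flips 1 -> legal
B mobility = 7
-- W to move --
(1,0): no bracket -> illegal
(1,1): flips 1 -> legal
(1,2): no bracket -> illegal
(1,4): no bracket -> illegal
(1,5): flips 1 -> legal
(2,0): no bracket -> illegal
(2,5): no bracket -> illegal
(3,0): no bracket -> illegal
(3,1): flips 2 -> legal
(3,4): no bracket -> illegal
(3,5): flips 1 -> legal
(4,1): no bracket -> illegal
(4,2): no bracket -> illegal
(4,3): no bracket -> illegal
W mobility = 4

Answer: B=7 W=4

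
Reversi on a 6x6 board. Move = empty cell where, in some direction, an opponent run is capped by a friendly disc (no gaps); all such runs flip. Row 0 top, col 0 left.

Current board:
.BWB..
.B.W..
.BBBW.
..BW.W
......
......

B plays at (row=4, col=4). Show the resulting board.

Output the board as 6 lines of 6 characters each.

Place B at (4,4); scan 8 dirs for brackets.
Dir NW: opp run (3,3) capped by B -> flip
Dir N: first cell '.' (not opp) -> no flip
Dir NE: opp run (3,5), next=edge -> no flip
Dir W: first cell '.' (not opp) -> no flip
Dir E: first cell '.' (not opp) -> no flip
Dir SW: first cell '.' (not opp) -> no flip
Dir S: first cell '.' (not opp) -> no flip
Dir SE: first cell '.' (not opp) -> no flip
All flips: (3,3)

Answer: .BWB..
.B.W..
.BBBW.
..BB.W
....B.
......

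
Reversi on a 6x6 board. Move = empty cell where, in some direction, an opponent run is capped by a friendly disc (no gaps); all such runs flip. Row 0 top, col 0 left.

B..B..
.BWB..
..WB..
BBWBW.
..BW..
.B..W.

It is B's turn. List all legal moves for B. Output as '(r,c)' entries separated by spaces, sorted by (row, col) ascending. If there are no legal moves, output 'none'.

Answer: (0,1) (0,2) (2,1) (3,5) (4,1) (4,4) (4,5) (5,3)

Derivation:
(0,1): flips 1 -> legal
(0,2): flips 3 -> legal
(2,1): flips 2 -> legal
(2,4): no bracket -> illegal
(2,5): no bracket -> illegal
(3,5): flips 1 -> legal
(4,1): flips 1 -> legal
(4,4): flips 1 -> legal
(4,5): flips 1 -> legal
(5,2): no bracket -> illegal
(5,3): flips 1 -> legal
(5,5): no bracket -> illegal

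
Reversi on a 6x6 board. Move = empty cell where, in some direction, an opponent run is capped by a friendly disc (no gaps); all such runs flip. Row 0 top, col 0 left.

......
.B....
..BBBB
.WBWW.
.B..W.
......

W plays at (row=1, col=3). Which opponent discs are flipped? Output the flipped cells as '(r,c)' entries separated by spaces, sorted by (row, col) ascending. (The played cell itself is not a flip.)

Dir NW: first cell '.' (not opp) -> no flip
Dir N: first cell '.' (not opp) -> no flip
Dir NE: first cell '.' (not opp) -> no flip
Dir W: first cell '.' (not opp) -> no flip
Dir E: first cell '.' (not opp) -> no flip
Dir SW: opp run (2,2) capped by W -> flip
Dir S: opp run (2,3) capped by W -> flip
Dir SE: opp run (2,4), next='.' -> no flip

Answer: (2,2) (2,3)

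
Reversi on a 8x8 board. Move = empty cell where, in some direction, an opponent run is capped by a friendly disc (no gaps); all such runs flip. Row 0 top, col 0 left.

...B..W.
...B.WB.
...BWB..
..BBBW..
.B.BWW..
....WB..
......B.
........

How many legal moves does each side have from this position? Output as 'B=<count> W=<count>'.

-- B to move --
(0,4): no bracket -> illegal
(0,5): flips 1 -> legal
(0,7): no bracket -> illegal
(1,4): flips 2 -> legal
(1,7): no bracket -> illegal
(2,6): no bracket -> illegal
(3,6): flips 1 -> legal
(4,6): flips 4 -> legal
(5,3): flips 1 -> legal
(5,6): flips 1 -> legal
(6,3): no bracket -> illegal
(6,4): flips 2 -> legal
(6,5): flips 1 -> legal
B mobility = 8
-- W to move --
(0,2): flips 1 -> legal
(0,4): no bracket -> illegal
(0,5): no bracket -> illegal
(0,7): no bracket -> illegal
(1,2): flips 2 -> legal
(1,4): no bracket -> illegal
(1,7): flips 1 -> legal
(2,1): flips 2 -> legal
(2,2): flips 2 -> legal
(2,6): flips 2 -> legal
(2,7): no bracket -> illegal
(3,0): no bracket -> illegal
(3,1): flips 3 -> legal
(3,6): no bracket -> illegal
(4,0): no bracket -> illegal
(4,2): flips 2 -> legal
(4,6): no bracket -> illegal
(5,0): no bracket -> illegal
(5,1): no bracket -> illegal
(5,2): no bracket -> illegal
(5,3): no bracket -> illegal
(5,6): flips 1 -> legal
(5,7): no bracket -> illegal
(6,4): no bracket -> illegal
(6,5): flips 1 -> legal
(6,7): no bracket -> illegal
(7,5): no bracket -> illegal
(7,6): no bracket -> illegal
(7,7): flips 2 -> legal
W mobility = 11

Answer: B=8 W=11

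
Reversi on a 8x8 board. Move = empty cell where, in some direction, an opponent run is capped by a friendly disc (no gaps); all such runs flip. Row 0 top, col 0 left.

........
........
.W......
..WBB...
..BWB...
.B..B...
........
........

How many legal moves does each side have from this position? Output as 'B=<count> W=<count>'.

Answer: B=5 W=7

Derivation:
-- B to move --
(1,0): flips 3 -> legal
(1,1): no bracket -> illegal
(1,2): no bracket -> illegal
(2,0): no bracket -> illegal
(2,2): flips 1 -> legal
(2,3): no bracket -> illegal
(3,0): no bracket -> illegal
(3,1): flips 1 -> legal
(4,1): no bracket -> illegal
(5,2): flips 1 -> legal
(5,3): flips 1 -> legal
B mobility = 5
-- W to move --
(2,2): no bracket -> illegal
(2,3): flips 1 -> legal
(2,4): no bracket -> illegal
(2,5): flips 1 -> legal
(3,1): no bracket -> illegal
(3,5): flips 2 -> legal
(4,0): no bracket -> illegal
(4,1): flips 1 -> legal
(4,5): flips 1 -> legal
(5,0): no bracket -> illegal
(5,2): flips 1 -> legal
(5,3): no bracket -> illegal
(5,5): no bracket -> illegal
(6,0): no bracket -> illegal
(6,1): no bracket -> illegal
(6,2): no bracket -> illegal
(6,3): no bracket -> illegal
(6,4): no bracket -> illegal
(6,5): flips 1 -> legal
W mobility = 7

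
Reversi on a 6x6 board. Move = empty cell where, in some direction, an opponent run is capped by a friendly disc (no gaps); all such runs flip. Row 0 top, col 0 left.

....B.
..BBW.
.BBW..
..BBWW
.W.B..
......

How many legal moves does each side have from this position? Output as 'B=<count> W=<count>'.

Answer: B=6 W=7

Derivation:
-- B to move --
(0,3): no bracket -> illegal
(0,5): flips 2 -> legal
(1,5): flips 1 -> legal
(2,4): flips 2 -> legal
(2,5): flips 1 -> legal
(3,0): no bracket -> illegal
(3,1): no bracket -> illegal
(4,0): no bracket -> illegal
(4,2): no bracket -> illegal
(4,4): no bracket -> illegal
(4,5): flips 2 -> legal
(5,0): flips 1 -> legal
(5,1): no bracket -> illegal
(5,2): no bracket -> illegal
B mobility = 6
-- W to move --
(0,1): flips 1 -> legal
(0,2): no bracket -> illegal
(0,3): flips 1 -> legal
(0,5): no bracket -> illegal
(1,0): no bracket -> illegal
(1,1): flips 2 -> legal
(1,5): no bracket -> illegal
(2,0): flips 2 -> legal
(2,4): no bracket -> illegal
(3,0): no bracket -> illegal
(3,1): flips 2 -> legal
(4,2): no bracket -> illegal
(4,4): no bracket -> illegal
(5,2): flips 1 -> legal
(5,3): flips 2 -> legal
(5,4): no bracket -> illegal
W mobility = 7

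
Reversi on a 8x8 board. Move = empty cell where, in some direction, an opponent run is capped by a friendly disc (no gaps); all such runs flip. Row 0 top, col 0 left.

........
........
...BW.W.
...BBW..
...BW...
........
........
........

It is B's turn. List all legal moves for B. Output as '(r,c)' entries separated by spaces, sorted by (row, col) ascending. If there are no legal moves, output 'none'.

(1,3): no bracket -> illegal
(1,4): flips 1 -> legal
(1,5): flips 1 -> legal
(1,6): no bracket -> illegal
(1,7): no bracket -> illegal
(2,5): flips 1 -> legal
(2,7): no bracket -> illegal
(3,6): flips 1 -> legal
(3,7): no bracket -> illegal
(4,5): flips 1 -> legal
(4,6): no bracket -> illegal
(5,3): no bracket -> illegal
(5,4): flips 1 -> legal
(5,5): flips 1 -> legal

Answer: (1,4) (1,5) (2,5) (3,6) (4,5) (5,4) (5,5)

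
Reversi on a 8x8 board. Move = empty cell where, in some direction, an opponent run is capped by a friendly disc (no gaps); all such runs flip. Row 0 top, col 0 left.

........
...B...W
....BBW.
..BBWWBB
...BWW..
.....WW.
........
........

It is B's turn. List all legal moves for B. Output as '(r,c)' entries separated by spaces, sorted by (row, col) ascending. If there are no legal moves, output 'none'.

Answer: (1,5) (1,6) (2,7) (4,6) (5,4) (6,5) (6,6)

Derivation:
(0,6): no bracket -> illegal
(0,7): no bracket -> illegal
(1,5): flips 1 -> legal
(1,6): flips 1 -> legal
(2,3): no bracket -> illegal
(2,7): flips 1 -> legal
(4,6): flips 3 -> legal
(4,7): no bracket -> illegal
(5,3): no bracket -> illegal
(5,4): flips 3 -> legal
(5,7): no bracket -> illegal
(6,4): no bracket -> illegal
(6,5): flips 3 -> legal
(6,6): flips 2 -> legal
(6,7): no bracket -> illegal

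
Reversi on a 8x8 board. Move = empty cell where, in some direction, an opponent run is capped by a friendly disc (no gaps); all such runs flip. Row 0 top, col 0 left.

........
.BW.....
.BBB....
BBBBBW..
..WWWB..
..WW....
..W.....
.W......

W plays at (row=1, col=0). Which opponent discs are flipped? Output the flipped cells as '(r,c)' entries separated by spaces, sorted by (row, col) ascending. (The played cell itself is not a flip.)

Answer: (1,1) (2,1) (3,2)

Derivation:
Dir NW: edge -> no flip
Dir N: first cell '.' (not opp) -> no flip
Dir NE: first cell '.' (not opp) -> no flip
Dir W: edge -> no flip
Dir E: opp run (1,1) capped by W -> flip
Dir SW: edge -> no flip
Dir S: first cell '.' (not opp) -> no flip
Dir SE: opp run (2,1) (3,2) capped by W -> flip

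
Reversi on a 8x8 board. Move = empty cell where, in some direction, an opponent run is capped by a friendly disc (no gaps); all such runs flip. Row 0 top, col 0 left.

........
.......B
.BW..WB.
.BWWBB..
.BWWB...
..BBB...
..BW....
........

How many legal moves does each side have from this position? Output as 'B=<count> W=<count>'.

Answer: B=11 W=13

Derivation:
-- B to move --
(1,1): flips 2 -> legal
(1,2): flips 3 -> legal
(1,3): flips 1 -> legal
(1,4): no bracket -> illegal
(1,5): flips 1 -> legal
(1,6): flips 1 -> legal
(2,3): flips 4 -> legal
(2,4): flips 1 -> legal
(3,6): no bracket -> illegal
(5,1): no bracket -> illegal
(6,4): flips 1 -> legal
(7,2): flips 1 -> legal
(7,3): flips 1 -> legal
(7,4): flips 1 -> legal
B mobility = 11
-- W to move --
(0,6): no bracket -> illegal
(0,7): no bracket -> illegal
(1,0): flips 1 -> legal
(1,1): no bracket -> illegal
(1,2): no bracket -> illegal
(1,5): no bracket -> illegal
(1,6): no bracket -> illegal
(2,0): flips 2 -> legal
(2,3): no bracket -> illegal
(2,4): no bracket -> illegal
(2,7): flips 1 -> legal
(3,0): flips 3 -> legal
(3,6): flips 2 -> legal
(3,7): no bracket -> illegal
(4,0): flips 2 -> legal
(4,5): flips 3 -> legal
(4,6): no bracket -> illegal
(5,0): flips 1 -> legal
(5,1): no bracket -> illegal
(5,5): flips 1 -> legal
(6,1): flips 2 -> legal
(6,4): flips 1 -> legal
(6,5): flips 1 -> legal
(7,1): no bracket -> illegal
(7,2): flips 2 -> legal
(7,3): no bracket -> illegal
W mobility = 13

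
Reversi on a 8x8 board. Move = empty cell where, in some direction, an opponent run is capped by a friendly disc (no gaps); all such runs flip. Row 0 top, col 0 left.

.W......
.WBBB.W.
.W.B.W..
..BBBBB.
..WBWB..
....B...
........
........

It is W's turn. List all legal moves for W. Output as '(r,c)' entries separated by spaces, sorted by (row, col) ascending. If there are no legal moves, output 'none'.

(0,2): no bracket -> illegal
(0,3): flips 2 -> legal
(0,4): no bracket -> illegal
(0,5): no bracket -> illegal
(1,5): flips 3 -> legal
(2,2): flips 2 -> legal
(2,4): flips 2 -> legal
(2,6): flips 1 -> legal
(2,7): no bracket -> illegal
(3,1): no bracket -> illegal
(3,7): no bracket -> illegal
(4,1): no bracket -> illegal
(4,6): flips 1 -> legal
(4,7): flips 1 -> legal
(5,2): flips 2 -> legal
(5,3): no bracket -> illegal
(5,5): flips 2 -> legal
(5,6): flips 4 -> legal
(6,3): no bracket -> illegal
(6,4): flips 1 -> legal
(6,5): flips 3 -> legal

Answer: (0,3) (1,5) (2,2) (2,4) (2,6) (4,6) (4,7) (5,2) (5,5) (5,6) (6,4) (6,5)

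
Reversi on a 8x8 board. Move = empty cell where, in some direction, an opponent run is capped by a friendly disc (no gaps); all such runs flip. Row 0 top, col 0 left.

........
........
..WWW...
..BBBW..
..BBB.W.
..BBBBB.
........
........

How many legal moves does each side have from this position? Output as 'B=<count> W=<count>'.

Answer: B=8 W=8

Derivation:
-- B to move --
(1,1): flips 1 -> legal
(1,2): flips 2 -> legal
(1,3): flips 1 -> legal
(1,4): flips 2 -> legal
(1,5): flips 1 -> legal
(2,1): no bracket -> illegal
(2,5): no bracket -> illegal
(2,6): flips 1 -> legal
(3,1): no bracket -> illegal
(3,6): flips 2 -> legal
(3,7): flips 1 -> legal
(4,5): no bracket -> illegal
(4,7): no bracket -> illegal
(5,7): no bracket -> illegal
B mobility = 8
-- W to move --
(2,1): no bracket -> illegal
(2,5): no bracket -> illegal
(3,1): flips 3 -> legal
(4,1): flips 1 -> legal
(4,5): flips 1 -> legal
(4,7): no bracket -> illegal
(5,1): flips 2 -> legal
(5,7): no bracket -> illegal
(6,1): no bracket -> illegal
(6,2): flips 5 -> legal
(6,3): flips 3 -> legal
(6,4): flips 4 -> legal
(6,5): no bracket -> illegal
(6,6): flips 4 -> legal
(6,7): no bracket -> illegal
W mobility = 8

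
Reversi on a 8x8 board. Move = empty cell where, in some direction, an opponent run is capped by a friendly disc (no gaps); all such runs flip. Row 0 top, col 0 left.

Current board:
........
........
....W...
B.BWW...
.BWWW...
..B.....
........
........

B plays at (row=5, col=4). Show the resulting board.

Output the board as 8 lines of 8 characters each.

Place B at (5,4); scan 8 dirs for brackets.
Dir NW: opp run (4,3) capped by B -> flip
Dir N: opp run (4,4) (3,4) (2,4), next='.' -> no flip
Dir NE: first cell '.' (not opp) -> no flip
Dir W: first cell '.' (not opp) -> no flip
Dir E: first cell '.' (not opp) -> no flip
Dir SW: first cell '.' (not opp) -> no flip
Dir S: first cell '.' (not opp) -> no flip
Dir SE: first cell '.' (not opp) -> no flip
All flips: (4,3)

Answer: ........
........
....W...
B.BWW...
.BWBW...
..B.B...
........
........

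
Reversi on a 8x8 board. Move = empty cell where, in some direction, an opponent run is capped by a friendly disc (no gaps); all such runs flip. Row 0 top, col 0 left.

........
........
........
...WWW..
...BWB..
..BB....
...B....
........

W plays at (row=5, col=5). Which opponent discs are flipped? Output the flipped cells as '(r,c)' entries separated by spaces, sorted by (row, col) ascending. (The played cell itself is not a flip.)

Dir NW: first cell 'W' (not opp) -> no flip
Dir N: opp run (4,5) capped by W -> flip
Dir NE: first cell '.' (not opp) -> no flip
Dir W: first cell '.' (not opp) -> no flip
Dir E: first cell '.' (not opp) -> no flip
Dir SW: first cell '.' (not opp) -> no flip
Dir S: first cell '.' (not opp) -> no flip
Dir SE: first cell '.' (not opp) -> no flip

Answer: (4,5)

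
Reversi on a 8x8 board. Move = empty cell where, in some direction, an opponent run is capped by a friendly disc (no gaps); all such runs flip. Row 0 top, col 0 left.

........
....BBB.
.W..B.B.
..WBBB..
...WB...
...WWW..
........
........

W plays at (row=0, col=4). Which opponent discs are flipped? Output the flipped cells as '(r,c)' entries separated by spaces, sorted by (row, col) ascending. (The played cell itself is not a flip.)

Dir NW: edge -> no flip
Dir N: edge -> no flip
Dir NE: edge -> no flip
Dir W: first cell '.' (not opp) -> no flip
Dir E: first cell '.' (not opp) -> no flip
Dir SW: first cell '.' (not opp) -> no flip
Dir S: opp run (1,4) (2,4) (3,4) (4,4) capped by W -> flip
Dir SE: opp run (1,5) (2,6), next='.' -> no flip

Answer: (1,4) (2,4) (3,4) (4,4)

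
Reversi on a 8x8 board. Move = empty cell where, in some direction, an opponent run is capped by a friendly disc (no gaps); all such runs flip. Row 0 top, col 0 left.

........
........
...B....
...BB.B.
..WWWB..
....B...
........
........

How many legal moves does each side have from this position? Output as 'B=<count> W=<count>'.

-- B to move --
(3,1): no bracket -> illegal
(3,2): flips 1 -> legal
(3,5): no bracket -> illegal
(4,1): flips 3 -> legal
(5,1): flips 1 -> legal
(5,2): flips 1 -> legal
(5,3): flips 1 -> legal
(5,5): flips 1 -> legal
B mobility = 6
-- W to move --
(1,2): no bracket -> illegal
(1,3): flips 2 -> legal
(1,4): no bracket -> illegal
(2,2): flips 1 -> legal
(2,4): flips 2 -> legal
(2,5): flips 1 -> legal
(2,6): no bracket -> illegal
(2,7): no bracket -> illegal
(3,2): no bracket -> illegal
(3,5): no bracket -> illegal
(3,7): no bracket -> illegal
(4,6): flips 1 -> legal
(4,7): no bracket -> illegal
(5,3): no bracket -> illegal
(5,5): no bracket -> illegal
(5,6): no bracket -> illegal
(6,3): no bracket -> illegal
(6,4): flips 1 -> legal
(6,5): flips 1 -> legal
W mobility = 7

Answer: B=6 W=7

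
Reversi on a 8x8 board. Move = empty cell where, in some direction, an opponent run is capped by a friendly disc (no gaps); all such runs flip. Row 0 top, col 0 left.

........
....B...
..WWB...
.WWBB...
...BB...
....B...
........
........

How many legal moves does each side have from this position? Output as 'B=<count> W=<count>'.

Answer: B=6 W=7

Derivation:
-- B to move --
(1,1): flips 1 -> legal
(1,2): flips 1 -> legal
(1,3): flips 1 -> legal
(2,0): no bracket -> illegal
(2,1): flips 3 -> legal
(3,0): flips 2 -> legal
(4,0): no bracket -> illegal
(4,1): flips 2 -> legal
(4,2): no bracket -> illegal
B mobility = 6
-- W to move --
(0,3): no bracket -> illegal
(0,4): no bracket -> illegal
(0,5): flips 1 -> legal
(1,3): no bracket -> illegal
(1,5): no bracket -> illegal
(2,5): flips 1 -> legal
(3,5): flips 2 -> legal
(4,2): no bracket -> illegal
(4,5): flips 1 -> legal
(5,2): no bracket -> illegal
(5,3): flips 2 -> legal
(5,5): flips 2 -> legal
(6,3): no bracket -> illegal
(6,4): no bracket -> illegal
(6,5): flips 2 -> legal
W mobility = 7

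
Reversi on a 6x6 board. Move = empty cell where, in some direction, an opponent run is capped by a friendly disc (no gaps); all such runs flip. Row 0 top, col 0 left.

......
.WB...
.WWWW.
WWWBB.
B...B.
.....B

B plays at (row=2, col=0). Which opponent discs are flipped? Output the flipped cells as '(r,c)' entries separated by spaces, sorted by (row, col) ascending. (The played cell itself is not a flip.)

Dir NW: edge -> no flip
Dir N: first cell '.' (not opp) -> no flip
Dir NE: opp run (1,1), next='.' -> no flip
Dir W: edge -> no flip
Dir E: opp run (2,1) (2,2) (2,3) (2,4), next='.' -> no flip
Dir SW: edge -> no flip
Dir S: opp run (3,0) capped by B -> flip
Dir SE: opp run (3,1), next='.' -> no flip

Answer: (3,0)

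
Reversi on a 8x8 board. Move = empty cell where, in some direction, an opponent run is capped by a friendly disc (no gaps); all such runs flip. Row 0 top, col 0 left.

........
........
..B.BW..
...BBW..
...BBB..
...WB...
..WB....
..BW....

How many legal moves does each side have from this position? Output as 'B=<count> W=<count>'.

Answer: B=9 W=7

Derivation:
-- B to move --
(1,4): no bracket -> illegal
(1,5): flips 2 -> legal
(1,6): flips 1 -> legal
(2,6): flips 2 -> legal
(3,6): flips 1 -> legal
(4,2): no bracket -> illegal
(4,6): flips 1 -> legal
(5,1): no bracket -> illegal
(5,2): flips 2 -> legal
(6,1): flips 1 -> legal
(6,4): no bracket -> illegal
(7,1): flips 2 -> legal
(7,4): flips 1 -> legal
B mobility = 9
-- W to move --
(1,1): no bracket -> illegal
(1,2): no bracket -> illegal
(1,3): flips 1 -> legal
(1,4): no bracket -> illegal
(1,5): no bracket -> illegal
(2,1): no bracket -> illegal
(2,3): flips 3 -> legal
(3,1): no bracket -> illegal
(3,2): flips 2 -> legal
(3,6): no bracket -> illegal
(4,2): no bracket -> illegal
(4,6): no bracket -> illegal
(5,2): flips 2 -> legal
(5,5): flips 2 -> legal
(5,6): no bracket -> illegal
(6,1): no bracket -> illegal
(6,4): flips 1 -> legal
(6,5): no bracket -> illegal
(7,1): flips 1 -> legal
(7,4): no bracket -> illegal
W mobility = 7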